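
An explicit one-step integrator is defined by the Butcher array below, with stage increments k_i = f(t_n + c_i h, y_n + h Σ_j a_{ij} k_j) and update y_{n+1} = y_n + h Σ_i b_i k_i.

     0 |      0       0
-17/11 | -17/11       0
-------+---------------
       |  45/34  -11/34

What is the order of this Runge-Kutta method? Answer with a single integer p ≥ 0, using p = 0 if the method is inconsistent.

2

b = (45/34, -11/34)
c = (0, -17/11)
Σ b_i: 45/34·1 + (-11/34)·1 = 1 ✓
b·c: (-11/34)·(-17/11) = 1/2 ✓; 2 stages ⇒ order 2.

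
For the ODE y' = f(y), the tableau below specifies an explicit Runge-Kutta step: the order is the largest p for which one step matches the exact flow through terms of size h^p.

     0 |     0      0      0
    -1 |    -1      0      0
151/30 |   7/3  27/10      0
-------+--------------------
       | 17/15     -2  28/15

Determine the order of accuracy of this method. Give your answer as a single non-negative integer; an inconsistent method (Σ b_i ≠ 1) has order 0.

b = (17/15, -2, 28/15)
c = (0, -1, 151/30)
Ac = (0, 0, -27/10)
Σ b_i: 17/15·1 + (-2)·1 + 28/15·1 = 1 ✓
b·c: (-2)·(-1) + 28/15·151/30 = 2564/225 ≠ 1/2 ⇒ order 1.

1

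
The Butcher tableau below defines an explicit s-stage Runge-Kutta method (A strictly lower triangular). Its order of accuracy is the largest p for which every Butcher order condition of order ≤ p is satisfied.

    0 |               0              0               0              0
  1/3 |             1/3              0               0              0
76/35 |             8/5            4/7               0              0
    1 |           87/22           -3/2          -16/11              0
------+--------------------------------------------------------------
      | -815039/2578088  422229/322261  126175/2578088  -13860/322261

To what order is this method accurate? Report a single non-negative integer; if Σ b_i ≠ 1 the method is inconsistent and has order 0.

3

b = (-815039/2578088, 422229/322261, 126175/2578088, -13860/322261)
c = (0, 1/3, 76/35, 1)
Ac = (0, 0, 4/21, -2817/770)
Σ b_i: (-815039/2578088)·1 + 422229/322261·1 + 126175/2578088·1 + (-13860/322261)·1 = 1 ✓
b·c: 422229/322261·1/3 + 126175/2578088·76/35 + (-13860/322261)·1 = 1/2 ✓
b·c²: 422229/322261·1/9 + 126175/2578088·5776/1225 + (-13860/322261)·1 = 1/3 ✓
b·Ac: 126175/2578088·4/21 + (-13860/322261)·(-2817/770) = 1/6 ✓
b·c³: 422229/322261·1/27 + 126175/2578088·438976/42875 + (-13860/322261)·1 = 51426449/101512215 ≠ 1/4 ⇒ order 3.
b·(c∘Ac): 126175/2578088·304/735 + (-13860/322261)·(-2817/770) = 171688/966783 ≠ 1/8
b·Ac²: 126175/2578088·4/63 + (-13860/322261)·(-567971/80850) = 61971743/203024430 ≠ 1/12
b·A²c: (-13860/322261)·(-64/231) = 3840/322261 ≠ 1/24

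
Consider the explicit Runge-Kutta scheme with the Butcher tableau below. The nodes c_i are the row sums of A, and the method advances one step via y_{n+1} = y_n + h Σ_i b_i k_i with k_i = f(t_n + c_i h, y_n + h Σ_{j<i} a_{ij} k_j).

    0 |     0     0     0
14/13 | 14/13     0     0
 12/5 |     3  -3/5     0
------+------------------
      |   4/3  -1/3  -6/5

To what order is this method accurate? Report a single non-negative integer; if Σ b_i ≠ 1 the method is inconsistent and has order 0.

0

b = (4/3, -1/3, -6/5)
c = (0, 14/13, 12/5)
Ac = (0, 0, -42/65)
Σ b_i: 4/3·1 + (-1/3)·1 + (-6/5)·1 = -1/5 ≠ 1 ⇒ order 0.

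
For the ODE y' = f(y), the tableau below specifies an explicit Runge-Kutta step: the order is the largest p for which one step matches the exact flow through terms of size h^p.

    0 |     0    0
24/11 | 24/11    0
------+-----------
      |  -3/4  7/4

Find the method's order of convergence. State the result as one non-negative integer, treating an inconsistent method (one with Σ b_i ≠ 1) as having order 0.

1

b = (-3/4, 7/4)
c = (0, 24/11)
Σ b_i: (-3/4)·1 + 7/4·1 = 1 ✓
b·c: 7/4·24/11 = 42/11 ≠ 1/2 ⇒ order 1.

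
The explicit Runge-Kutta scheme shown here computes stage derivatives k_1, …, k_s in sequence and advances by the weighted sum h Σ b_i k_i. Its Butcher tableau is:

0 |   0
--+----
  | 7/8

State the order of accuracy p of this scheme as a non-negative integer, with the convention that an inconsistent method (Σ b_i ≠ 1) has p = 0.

b = (7/8)
c = (0)
Σ b_i: 7/8·1 = 7/8 ≠ 1 ⇒ order 0.

0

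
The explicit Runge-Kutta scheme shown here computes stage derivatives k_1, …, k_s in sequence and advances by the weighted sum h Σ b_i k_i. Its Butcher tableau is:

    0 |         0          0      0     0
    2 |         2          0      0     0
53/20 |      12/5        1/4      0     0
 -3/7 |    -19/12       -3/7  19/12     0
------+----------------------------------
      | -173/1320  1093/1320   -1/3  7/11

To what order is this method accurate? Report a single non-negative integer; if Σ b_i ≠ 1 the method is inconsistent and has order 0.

b = (-173/1320, 1093/1320, -1/3, 7/11)
c = (0, 2, 53/20, -3/7)
Ac = (0, 0, 1/2, 5609/1680)
Σ b_i: (-173/1320)·1 + 1093/1320·1 + (-1/3)·1 + 7/11·1 = 1 ✓
b·c: 1093/1320·2 + (-1/3)·53/20 + 7/11·(-3/7) = 1/2 ✓
b·c²: 1093/1320·4 + (-1/3)·2809/400 + 7/11·9/49 = 100547/92400 ≠ 1/3 ⇒ order 2.
b·Ac: (-1/3)·1/2 + 7/11·5609/1680 = 1723/880 ≠ 1/6

2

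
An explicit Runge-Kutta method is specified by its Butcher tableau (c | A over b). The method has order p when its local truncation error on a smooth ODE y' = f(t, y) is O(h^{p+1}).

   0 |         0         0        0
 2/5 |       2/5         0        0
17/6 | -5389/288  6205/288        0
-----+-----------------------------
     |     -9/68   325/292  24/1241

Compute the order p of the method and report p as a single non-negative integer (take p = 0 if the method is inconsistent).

b = (-9/68, 325/292, 24/1241)
c = (0, 2/5, 17/6)
Ac = (0, 0, 1241/144)
Σ b_i: (-9/68)·1 + 325/292·1 + 24/1241·1 = 1 ✓
b·c: 325/292·2/5 + 24/1241·17/6 = 1/2 ✓
b·c²: 325/292·4/25 + 24/1241·289/36 = 1/3 ✓
b·Ac: 24/1241·1241/144 = 1/6 ✓; 3 stages ⇒ order 3.

3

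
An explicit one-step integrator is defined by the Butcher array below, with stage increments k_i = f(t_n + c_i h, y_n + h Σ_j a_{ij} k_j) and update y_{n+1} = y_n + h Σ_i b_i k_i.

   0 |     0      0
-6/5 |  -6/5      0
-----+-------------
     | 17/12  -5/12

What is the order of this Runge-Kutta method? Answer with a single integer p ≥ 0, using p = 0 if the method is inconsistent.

2

b = (17/12, -5/12)
c = (0, -6/5)
Σ b_i: 17/12·1 + (-5/12)·1 = 1 ✓
b·c: (-5/12)·(-6/5) = 1/2 ✓; 2 stages ⇒ order 2.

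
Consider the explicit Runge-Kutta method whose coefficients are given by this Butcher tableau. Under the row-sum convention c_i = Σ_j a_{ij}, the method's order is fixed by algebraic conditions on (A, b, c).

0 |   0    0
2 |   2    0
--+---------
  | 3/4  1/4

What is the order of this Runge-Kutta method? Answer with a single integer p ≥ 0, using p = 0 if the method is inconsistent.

b = (3/4, 1/4)
c = (0, 2)
Σ b_i: 3/4·1 + 1/4·1 = 1 ✓
b·c: 1/4·2 = 1/2 ✓; 2 stages ⇒ order 2.

2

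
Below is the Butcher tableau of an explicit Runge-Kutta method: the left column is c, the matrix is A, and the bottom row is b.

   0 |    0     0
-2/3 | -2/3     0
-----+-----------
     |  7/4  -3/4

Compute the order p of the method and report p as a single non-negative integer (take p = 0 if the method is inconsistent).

b = (7/4, -3/4)
c = (0, -2/3)
Σ b_i: 7/4·1 + (-3/4)·1 = 1 ✓
b·c: (-3/4)·(-2/3) = 1/2 ✓; 2 stages ⇒ order 2.

2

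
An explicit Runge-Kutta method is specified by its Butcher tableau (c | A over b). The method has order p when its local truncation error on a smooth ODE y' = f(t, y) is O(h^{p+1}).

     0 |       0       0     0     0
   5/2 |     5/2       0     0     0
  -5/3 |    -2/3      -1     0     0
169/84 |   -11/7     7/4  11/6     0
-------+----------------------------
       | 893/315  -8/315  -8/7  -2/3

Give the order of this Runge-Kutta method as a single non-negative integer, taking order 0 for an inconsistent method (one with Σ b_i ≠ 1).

2

b = (893/315, -8/315, -8/7, -2/3)
c = (0, 5/2, -5/3, 169/84)
Ac = (0, 0, -5/2, 95/72)
Σ b_i: 893/315·1 + (-8/315)·1 + (-8/7)·1 + (-2/3)·1 = 1 ✓
b·c: (-8/315)·5/2 + (-8/7)·(-5/3) + (-2/3)·169/84 = 1/2 ✓
b·c²: (-8/315)·25/4 + (-8/7)·25/9 + (-2/3)·28561/7056 = -63841/10584 ≠ 1/3 ⇒ order 2.
b·Ac: (-8/7)·(-5/2) + (-2/3)·95/72 = 1495/756 ≠ 1/6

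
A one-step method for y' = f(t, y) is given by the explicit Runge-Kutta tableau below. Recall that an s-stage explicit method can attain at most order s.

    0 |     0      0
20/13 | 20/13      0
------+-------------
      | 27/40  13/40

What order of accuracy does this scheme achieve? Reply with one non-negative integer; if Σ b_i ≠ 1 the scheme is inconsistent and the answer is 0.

b = (27/40, 13/40)
c = (0, 20/13)
Σ b_i: 27/40·1 + 13/40·1 = 1 ✓
b·c: 13/40·20/13 = 1/2 ✓; 2 stages ⇒ order 2.

2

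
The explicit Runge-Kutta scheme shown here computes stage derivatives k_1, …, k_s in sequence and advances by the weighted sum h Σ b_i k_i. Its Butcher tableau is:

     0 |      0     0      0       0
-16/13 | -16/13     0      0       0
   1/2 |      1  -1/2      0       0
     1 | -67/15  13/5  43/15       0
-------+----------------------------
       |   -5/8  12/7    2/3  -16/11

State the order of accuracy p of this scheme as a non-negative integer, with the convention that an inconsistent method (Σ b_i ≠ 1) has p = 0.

b = (-5/8, 12/7, 2/3, -16/11)
c = (0, -16/13, 1/2, 1)
Ac = (0, 0, 8/13, -53/30)
Σ b_i: (-5/8)·1 + 12/7·1 + 2/3·1 + (-16/11)·1 = 557/1848 ≠ 1 ⇒ order 0.

0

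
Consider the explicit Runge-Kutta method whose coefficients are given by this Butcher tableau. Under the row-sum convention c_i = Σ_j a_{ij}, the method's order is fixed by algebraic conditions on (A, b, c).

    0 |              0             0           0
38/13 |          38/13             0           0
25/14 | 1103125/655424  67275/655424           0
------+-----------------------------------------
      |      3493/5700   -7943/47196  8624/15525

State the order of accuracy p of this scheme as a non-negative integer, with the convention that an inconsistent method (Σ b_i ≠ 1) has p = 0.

b = (3493/5700, -7943/47196, 8624/15525)
c = (0, 38/13, 25/14)
Ac = (0, 0, 5175/17248)
Σ b_i: 3493/5700·1 + (-7943/47196)·1 + 8624/15525·1 = 1 ✓
b·c: (-7943/47196)·38/13 + 8624/15525·25/14 = 1/2 ✓
b·c²: (-7943/47196)·1444/169 + 8624/15525·625/196 = 1/3 ✓
b·Ac: 8624/15525·5175/17248 = 1/6 ✓; 3 stages ⇒ order 3.

3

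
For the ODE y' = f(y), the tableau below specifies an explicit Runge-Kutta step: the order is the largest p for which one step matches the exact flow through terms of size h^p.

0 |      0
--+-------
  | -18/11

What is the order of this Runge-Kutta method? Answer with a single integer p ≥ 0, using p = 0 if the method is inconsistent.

0

b = (-18/11)
c = (0)
Σ b_i: (-18/11)·1 = -18/11 ≠ 1 ⇒ order 0.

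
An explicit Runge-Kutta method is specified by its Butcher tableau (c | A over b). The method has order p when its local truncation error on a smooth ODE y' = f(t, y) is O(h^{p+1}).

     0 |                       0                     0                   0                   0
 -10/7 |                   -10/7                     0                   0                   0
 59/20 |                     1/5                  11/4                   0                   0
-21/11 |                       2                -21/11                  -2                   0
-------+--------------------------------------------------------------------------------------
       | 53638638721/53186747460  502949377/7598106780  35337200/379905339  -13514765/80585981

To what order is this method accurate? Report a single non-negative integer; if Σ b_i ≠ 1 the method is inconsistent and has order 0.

3

b = (53638638721/53186747460, 502949377/7598106780, 35337200/379905339, -13514765/80585981)
c = (0, -10/7, 59/20, -21/11)
Ac = (0, 0, -55/14, -349/110)
Σ b_i: 53638638721/53186747460·1 + 502949377/7598106780·1 + 35337200/379905339·1 + (-13514765/80585981)·1 = 1 ✓
b·c: 502949377/7598106780·(-10/7) + 35337200/379905339·59/20 + (-13514765/80585981)·(-21/11) = 1/2 ✓
b·c²: 502949377/7598106780·100/49 + 35337200/379905339·3481/400 + (-13514765/80585981)·441/121 = 1/3 ✓
b·Ac: 35337200/379905339·(-55/14) + (-13514765/80585981)·(-349/110) = 1/6 ✓
b·c³: 502949377/7598106780·(-1000/343) + 35337200/379905339·205379/8000 + (-13514765/80585981)·(-9261/1331) = 655619192223/195018074020 ≠ 1/4 ⇒ order 3.
b·(c∘Ac): 35337200/379905339·(-649/56) + (-13514765/80585981)·7329/1210 = -11136172301/5318674746 ≠ 1/8
b·Ac²: 35337200/379905339·275/49 + (-13514765/80585981)·(-328037/15400) = 277155907253/67692224040 ≠ 1/12
b·A²c: (-13514765/80585981)·55/7 = -743312075/564101867 ≠ 1/24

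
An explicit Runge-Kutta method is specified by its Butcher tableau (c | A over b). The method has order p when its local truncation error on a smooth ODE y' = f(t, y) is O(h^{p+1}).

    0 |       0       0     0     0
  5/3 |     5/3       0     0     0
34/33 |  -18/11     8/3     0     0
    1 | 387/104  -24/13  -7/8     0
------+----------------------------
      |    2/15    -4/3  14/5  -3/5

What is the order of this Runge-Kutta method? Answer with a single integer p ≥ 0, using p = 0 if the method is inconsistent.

b = (2/15, -4/3, 14/5, -3/5)
c = (0, 5/3, 34/33, 1)
Ac = (0, 0, 40/9, -6827/1716)
Σ b_i: 2/15·1 + (-4/3)·1 + 14/5·1 + (-3/5)·1 = 1 ✓
b·c: (-4/3)·5/3 + 14/5·34/33 + (-3/5)·1 = 31/495 ≠ 1/2 ⇒ order 1.

1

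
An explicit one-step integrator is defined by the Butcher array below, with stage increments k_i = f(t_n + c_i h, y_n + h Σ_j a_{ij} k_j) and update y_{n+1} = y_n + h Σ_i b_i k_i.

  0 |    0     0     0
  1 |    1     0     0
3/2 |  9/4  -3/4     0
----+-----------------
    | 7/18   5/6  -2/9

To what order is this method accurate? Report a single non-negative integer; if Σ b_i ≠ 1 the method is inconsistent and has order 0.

3

b = (7/18, 5/6, -2/9)
c = (0, 1, 3/2)
Ac = (0, 0, -3/4)
Σ b_i: 7/18·1 + 5/6·1 + (-2/9)·1 = 1 ✓
b·c: 5/6·1 + (-2/9)·3/2 = 1/2 ✓
b·c²: 5/6·1 + (-2/9)·9/4 = 1/3 ✓
b·Ac: (-2/9)·(-3/4) = 1/6 ✓; 3 stages ⇒ order 3.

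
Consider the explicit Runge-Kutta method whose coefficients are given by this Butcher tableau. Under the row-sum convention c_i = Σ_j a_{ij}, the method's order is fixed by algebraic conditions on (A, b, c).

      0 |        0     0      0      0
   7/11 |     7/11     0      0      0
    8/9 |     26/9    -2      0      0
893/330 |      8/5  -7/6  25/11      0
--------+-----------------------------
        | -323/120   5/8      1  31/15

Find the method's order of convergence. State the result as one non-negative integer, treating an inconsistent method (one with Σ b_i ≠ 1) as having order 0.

1

b = (-323/120, 5/8, 1, 31/15)
c = (0, 7/11, 8/9, 893/330)
Ac = (0, 0, -14/11, 23/18)
Σ b_i: (-323/120)·1 + 5/8·1 + 1·1 + 31/15·1 = 1 ✓
b·c: 5/8·7/11 + 1·8/9 + 31/15·893/330 = 136207/19800 ≠ 1/2 ⇒ order 1.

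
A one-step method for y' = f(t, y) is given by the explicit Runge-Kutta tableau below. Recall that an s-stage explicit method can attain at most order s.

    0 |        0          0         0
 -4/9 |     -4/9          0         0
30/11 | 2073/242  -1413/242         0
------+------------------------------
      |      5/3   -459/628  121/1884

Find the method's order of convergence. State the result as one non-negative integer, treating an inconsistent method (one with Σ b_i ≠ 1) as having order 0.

b = (5/3, -459/628, 121/1884)
c = (0, -4/9, 30/11)
Ac = (0, 0, 314/121)
Σ b_i: 5/3·1 + (-459/628)·1 + 121/1884·1 = 1 ✓
b·c: (-459/628)·(-4/9) + 121/1884·30/11 = 1/2 ✓
b·c²: (-459/628)·16/81 + 121/1884·900/121 = 1/3 ✓
b·Ac: 121/1884·314/121 = 1/6 ✓; 3 stages ⇒ order 3.

3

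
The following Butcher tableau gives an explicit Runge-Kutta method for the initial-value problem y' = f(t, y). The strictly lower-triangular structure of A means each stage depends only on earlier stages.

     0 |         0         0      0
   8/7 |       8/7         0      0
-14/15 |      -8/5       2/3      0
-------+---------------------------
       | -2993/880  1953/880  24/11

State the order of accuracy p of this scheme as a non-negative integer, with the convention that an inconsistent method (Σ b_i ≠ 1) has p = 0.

2

b = (-2993/880, 1953/880, 24/11)
c = (0, 8/7, -14/15)
Ac = (0, 0, 16/21)
Σ b_i: (-2993/880)·1 + 1953/880·1 + 24/11·1 = 1 ✓
b·c: 1953/880·8/7 + 24/11·(-14/15) = 1/2 ✓
b·c²: 1953/880·64/49 + 24/11·196/225 = 27716/5775 ≠ 1/3 ⇒ order 2.
b·Ac: 24/11·16/21 = 128/77 ≠ 1/6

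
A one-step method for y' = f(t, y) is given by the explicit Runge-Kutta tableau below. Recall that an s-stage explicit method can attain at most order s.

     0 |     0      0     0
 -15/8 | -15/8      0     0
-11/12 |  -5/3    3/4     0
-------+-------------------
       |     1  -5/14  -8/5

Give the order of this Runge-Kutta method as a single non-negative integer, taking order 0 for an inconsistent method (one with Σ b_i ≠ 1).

b = (1, -5/14, -8/5)
c = (0, -15/8, -11/12)
Ac = (0, 0, -45/32)
Σ b_i: 1·1 + (-5/14)·1 + (-8/5)·1 = -67/70 ≠ 1 ⇒ order 0.

0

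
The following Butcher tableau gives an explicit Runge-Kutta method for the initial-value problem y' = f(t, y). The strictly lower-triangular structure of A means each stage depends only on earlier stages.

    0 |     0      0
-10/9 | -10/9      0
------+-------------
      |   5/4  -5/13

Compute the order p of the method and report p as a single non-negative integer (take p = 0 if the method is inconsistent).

0

b = (5/4, -5/13)
c = (0, -10/9)
Σ b_i: 5/4·1 + (-5/13)·1 = 45/52 ≠ 1 ⇒ order 0.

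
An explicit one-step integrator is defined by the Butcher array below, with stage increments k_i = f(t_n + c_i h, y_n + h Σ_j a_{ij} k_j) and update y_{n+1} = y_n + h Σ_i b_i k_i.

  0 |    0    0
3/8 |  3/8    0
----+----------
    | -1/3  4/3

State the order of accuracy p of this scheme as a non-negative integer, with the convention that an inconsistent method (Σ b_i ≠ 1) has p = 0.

2

b = (-1/3, 4/3)
c = (0, 3/8)
Σ b_i: (-1/3)·1 + 4/3·1 = 1 ✓
b·c: 4/3·3/8 = 1/2 ✓; 2 stages ⇒ order 2.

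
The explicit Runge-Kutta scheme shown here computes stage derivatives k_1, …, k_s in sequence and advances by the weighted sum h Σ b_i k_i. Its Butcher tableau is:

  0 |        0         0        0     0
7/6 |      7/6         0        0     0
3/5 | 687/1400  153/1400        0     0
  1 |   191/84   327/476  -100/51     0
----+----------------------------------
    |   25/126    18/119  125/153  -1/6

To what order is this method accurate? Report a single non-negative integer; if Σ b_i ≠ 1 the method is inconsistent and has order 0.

b = (25/126, 18/119, 125/153, -1/6)
c = (0, 7/6, 3/5, 1)
Ac = (0, 0, 51/400, -3/8)
Σ b_i: 25/126·1 + 18/119·1 + 125/153·1 + (-1/6)·1 = 1 ✓
b·c: 18/119·7/6 + 125/153·3/5 + (-1/6)·1 = 1/2 ✓
b·c²: 18/119·49/36 + 125/153·9/25 + (-1/6)·1 = 1/3 ✓
b·Ac: 125/153·51/400 + (-1/6)·(-3/8) = 1/6 ✓
b·c³: 18/119·343/216 + 125/153·27/125 + (-1/6)·1 = 1/4 ✓
b·(c∘Ac): 125/153·153/2000 + (-1/6)·(-3/8) = 1/8 ✓
b·Ac²: 125/153·119/800 + (-1/6)·11/48 = 1/12 ✓
b·A²c: (-1/6)·(-1/4) = 1/24 ✓; 4 stages ⇒ order 4.

4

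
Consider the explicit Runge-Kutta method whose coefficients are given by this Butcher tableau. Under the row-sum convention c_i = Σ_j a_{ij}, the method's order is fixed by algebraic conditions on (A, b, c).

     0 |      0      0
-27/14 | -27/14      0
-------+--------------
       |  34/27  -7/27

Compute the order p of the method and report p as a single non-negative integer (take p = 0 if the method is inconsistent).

b = (34/27, -7/27)
c = (0, -27/14)
Σ b_i: 34/27·1 + (-7/27)·1 = 1 ✓
b·c: (-7/27)·(-27/14) = 1/2 ✓; 2 stages ⇒ order 2.

2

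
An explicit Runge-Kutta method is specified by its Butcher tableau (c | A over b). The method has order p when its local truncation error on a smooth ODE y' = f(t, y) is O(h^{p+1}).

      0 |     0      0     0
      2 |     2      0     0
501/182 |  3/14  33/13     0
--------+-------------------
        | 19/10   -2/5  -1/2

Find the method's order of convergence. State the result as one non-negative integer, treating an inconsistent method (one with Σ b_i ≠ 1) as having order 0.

b = (19/10, -2/5, -1/2)
c = (0, 2, 501/182)
Ac = (0, 0, 66/13)
Σ b_i: 19/10·1 + (-2/5)·1 + (-1/2)·1 = 1 ✓
b·c: (-2/5)·2 + (-1/2)·501/182 = -3961/1820 ≠ 1/2 ⇒ order 1.

1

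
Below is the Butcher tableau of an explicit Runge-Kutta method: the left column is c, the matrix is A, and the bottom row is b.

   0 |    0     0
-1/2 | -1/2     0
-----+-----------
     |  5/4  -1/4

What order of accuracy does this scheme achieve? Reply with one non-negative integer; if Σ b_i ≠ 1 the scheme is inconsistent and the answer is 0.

1

b = (5/4, -1/4)
c = (0, -1/2)
Σ b_i: 5/4·1 + (-1/4)·1 = 1 ✓
b·c: (-1/4)·(-1/2) = 1/8 ≠ 1/2 ⇒ order 1.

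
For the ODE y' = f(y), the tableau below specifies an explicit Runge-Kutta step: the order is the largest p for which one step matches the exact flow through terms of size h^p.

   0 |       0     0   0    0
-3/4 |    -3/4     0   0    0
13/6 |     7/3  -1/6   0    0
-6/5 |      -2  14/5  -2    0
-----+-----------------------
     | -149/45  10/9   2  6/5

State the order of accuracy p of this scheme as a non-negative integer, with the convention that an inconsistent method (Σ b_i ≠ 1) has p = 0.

b = (-149/45, 10/9, 2, 6/5)
c = (0, -3/4, 13/6, -6/5)
Ac = (0, 0, 1/8, -193/30)
Σ b_i: (-149/45)·1 + 10/9·1 + 2·1 + 6/5·1 = 1 ✓
b·c: 10/9·(-3/4) + 2·13/6 + 6/5·(-6/5) = 103/50 ≠ 1/2 ⇒ order 1.

1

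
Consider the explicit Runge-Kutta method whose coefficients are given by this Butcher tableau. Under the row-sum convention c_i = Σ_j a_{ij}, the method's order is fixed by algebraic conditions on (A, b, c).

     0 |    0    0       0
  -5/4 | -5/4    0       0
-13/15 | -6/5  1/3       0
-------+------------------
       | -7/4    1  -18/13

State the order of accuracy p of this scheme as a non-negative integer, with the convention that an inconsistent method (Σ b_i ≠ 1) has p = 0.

b = (-7/4, 1, -18/13)
c = (0, -5/4, -13/15)
Ac = (0, 0, -5/12)
Σ b_i: (-7/4)·1 + 1·1 + (-18/13)·1 = -111/52 ≠ 1 ⇒ order 0.

0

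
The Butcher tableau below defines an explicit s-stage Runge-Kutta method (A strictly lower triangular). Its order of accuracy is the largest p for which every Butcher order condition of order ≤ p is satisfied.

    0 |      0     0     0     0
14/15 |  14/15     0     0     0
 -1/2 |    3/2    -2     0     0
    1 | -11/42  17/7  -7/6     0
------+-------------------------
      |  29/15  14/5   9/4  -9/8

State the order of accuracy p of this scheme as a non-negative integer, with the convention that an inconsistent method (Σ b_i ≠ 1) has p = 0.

b = (29/15, 14/5, 9/4, -9/8)
c = (0, 14/15, -1/2, 1)
Ac = (0, 0, -28/15, 57/20)
Σ b_i: 29/15·1 + 14/5·1 + 9/4·1 + (-9/8)·1 = 703/120 ≠ 1 ⇒ order 0.

0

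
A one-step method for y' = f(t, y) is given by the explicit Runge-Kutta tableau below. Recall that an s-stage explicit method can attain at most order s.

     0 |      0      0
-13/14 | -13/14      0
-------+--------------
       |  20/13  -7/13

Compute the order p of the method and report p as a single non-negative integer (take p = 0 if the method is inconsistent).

b = (20/13, -7/13)
c = (0, -13/14)
Σ b_i: 20/13·1 + (-7/13)·1 = 1 ✓
b·c: (-7/13)·(-13/14) = 1/2 ✓; 2 stages ⇒ order 2.

2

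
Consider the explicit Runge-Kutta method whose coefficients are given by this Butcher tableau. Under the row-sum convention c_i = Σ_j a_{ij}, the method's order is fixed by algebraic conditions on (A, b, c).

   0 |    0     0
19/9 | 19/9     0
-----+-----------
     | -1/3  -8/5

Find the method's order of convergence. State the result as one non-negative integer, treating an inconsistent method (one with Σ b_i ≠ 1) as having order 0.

0

b = (-1/3, -8/5)
c = (0, 19/9)
Σ b_i: (-1/3)·1 + (-8/5)·1 = -29/15 ≠ 1 ⇒ order 0.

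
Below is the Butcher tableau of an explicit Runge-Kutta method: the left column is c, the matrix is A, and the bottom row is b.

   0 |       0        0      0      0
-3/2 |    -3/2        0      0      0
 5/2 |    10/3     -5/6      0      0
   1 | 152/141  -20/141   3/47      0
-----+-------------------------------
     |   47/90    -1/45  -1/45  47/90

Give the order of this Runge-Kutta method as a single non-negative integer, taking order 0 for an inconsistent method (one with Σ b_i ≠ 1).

b = (47/90, -1/45, -1/45, 47/90)
c = (0, -3/2, 5/2, 1)
Ac = (0, 0, 5/4, 35/94)
Σ b_i: 47/90·1 + (-1/45)·1 + (-1/45)·1 + 47/90·1 = 1 ✓
b·c: (-1/45)·(-3/2) + (-1/45)·5/2 + 47/90·1 = 1/2 ✓
b·c²: (-1/45)·9/4 + (-1/45)·25/4 + 47/90·1 = 1/3 ✓
b·Ac: (-1/45)·5/4 + 47/90·35/94 = 1/6 ✓
b·c³: (-1/45)·(-27/8) + (-1/45)·125/8 + 47/90·1 = 1/4 ✓
b·(c∘Ac): (-1/45)·25/8 + 47/90·35/94 = 1/8 ✓
b·Ac²: (-1/45)·(-15/8) + 47/90·15/188 = 1/12 ✓
b·A²c: 47/90·15/188 = 1/24 ✓; 4 stages ⇒ order 4.

4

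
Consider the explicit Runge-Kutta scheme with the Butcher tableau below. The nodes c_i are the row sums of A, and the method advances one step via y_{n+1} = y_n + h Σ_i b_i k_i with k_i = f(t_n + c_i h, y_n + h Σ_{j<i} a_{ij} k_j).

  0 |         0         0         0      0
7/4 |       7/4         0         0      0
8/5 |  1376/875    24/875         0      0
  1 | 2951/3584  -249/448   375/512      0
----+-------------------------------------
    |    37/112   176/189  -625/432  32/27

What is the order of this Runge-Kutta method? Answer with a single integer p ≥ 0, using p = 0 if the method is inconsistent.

4

b = (37/112, 176/189, -625/432, 32/27)
c = (0, 7/4, 8/5, 1)
Ac = (0, 0, 6/125, 51/256)
Σ b_i: 37/112·1 + 176/189·1 + (-625/432)·1 + 32/27·1 = 1 ✓
b·c: 176/189·7/4 + (-625/432)·8/5 + 32/27·1 = 1/2 ✓
b·c²: 176/189·49/16 + (-625/432)·64/25 + 32/27·1 = 1/3 ✓
b·Ac: (-625/432)·6/125 + 32/27·51/256 = 1/6 ✓
b·c³: 176/189·343/64 + (-625/432)·512/125 + 32/27·1 = 1/4 ✓
b·(c∘Ac): (-625/432)·48/625 + 32/27·51/256 = 1/8 ✓
b·Ac²: (-625/432)·21/250 + 32/27·177/1024 = 1/12 ✓
b·A²c: 32/27·9/256 = 1/24 ✓; 4 stages ⇒ order 4.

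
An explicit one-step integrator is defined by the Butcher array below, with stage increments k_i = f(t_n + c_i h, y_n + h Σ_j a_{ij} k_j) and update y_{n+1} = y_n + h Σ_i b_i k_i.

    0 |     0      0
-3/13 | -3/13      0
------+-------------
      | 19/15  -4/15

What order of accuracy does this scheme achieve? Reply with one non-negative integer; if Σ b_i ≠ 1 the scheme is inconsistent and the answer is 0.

1

b = (19/15, -4/15)
c = (0, -3/13)
Σ b_i: 19/15·1 + (-4/15)·1 = 1 ✓
b·c: (-4/15)·(-3/13) = 4/65 ≠ 1/2 ⇒ order 1.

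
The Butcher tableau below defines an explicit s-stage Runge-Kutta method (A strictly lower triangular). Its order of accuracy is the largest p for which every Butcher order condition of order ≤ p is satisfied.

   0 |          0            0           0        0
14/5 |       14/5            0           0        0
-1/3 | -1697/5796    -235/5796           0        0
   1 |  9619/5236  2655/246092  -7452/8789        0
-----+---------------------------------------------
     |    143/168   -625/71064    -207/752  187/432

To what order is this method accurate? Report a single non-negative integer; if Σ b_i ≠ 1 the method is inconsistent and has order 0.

b = (143/168, -625/71064, -207/752, 187/432)
c = (0, 14/5, -1/3, 1)
Ac = (0, 0, -47/414, 117/374)
Σ b_i: 143/168·1 + (-625/71064)·1 + (-207/752)·1 + 187/432·1 = 1 ✓
b·c: (-625/71064)·14/5 + (-207/752)·(-1/3) + 187/432·1 = 1/2 ✓
b·c²: (-625/71064)·196/25 + (-207/752)·1/9 + 187/432·1 = 1/3 ✓
b·Ac: (-207/752)·(-47/414) + 187/432·117/374 = 1/6 ✓
b·c³: (-625/71064)·2744/125 + (-207/752)·(-1/27) + 187/432·1 = 1/4 ✓
b·(c∘Ac): (-207/752)·47/1242 + 187/432·117/374 = 1/8 ✓
b·Ac²: (-207/752)·(-329/1035) + 187/432·(-9/935) = 1/12 ✓
b·A²c: 187/432·18/187 = 1/24 ✓; 4 stages ⇒ order 4.

4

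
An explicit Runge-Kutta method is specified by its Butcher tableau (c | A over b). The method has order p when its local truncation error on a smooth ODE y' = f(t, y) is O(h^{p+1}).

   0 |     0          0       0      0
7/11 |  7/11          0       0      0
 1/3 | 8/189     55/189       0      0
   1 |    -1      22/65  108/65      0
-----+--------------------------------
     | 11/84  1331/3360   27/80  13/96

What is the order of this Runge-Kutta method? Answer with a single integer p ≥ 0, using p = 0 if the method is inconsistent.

4

b = (11/84, 1331/3360, 27/80, 13/96)
c = (0, 7/11, 1/3, 1)
Ac = (0, 0, 5/27, 10/13)
Σ b_i: 11/84·1 + 1331/3360·1 + 27/80·1 + 13/96·1 = 1 ✓
b·c: 1331/3360·7/11 + 27/80·1/3 + 13/96·1 = 1/2 ✓
b·c²: 1331/3360·49/121 + 27/80·1/9 + 13/96·1 = 1/3 ✓
b·Ac: 27/80·5/27 + 13/96·10/13 = 1/6 ✓
b·c³: 1331/3360·343/1331 + 27/80·1/27 + 13/96·1 = 1/4 ✓
b·(c∘Ac): 27/80·5/81 + 13/96·10/13 = 1/8 ✓
b·Ac²: 27/80·35/297 + 13/96·46/143 = 1/12 ✓
b·A²c: 13/96·4/13 = 1/24 ✓; 4 stages ⇒ order 4.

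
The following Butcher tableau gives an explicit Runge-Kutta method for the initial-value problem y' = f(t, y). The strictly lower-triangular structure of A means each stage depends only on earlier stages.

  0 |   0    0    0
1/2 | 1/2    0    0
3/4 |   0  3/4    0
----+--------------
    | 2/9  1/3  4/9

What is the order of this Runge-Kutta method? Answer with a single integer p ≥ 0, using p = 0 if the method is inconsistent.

b = (2/9, 1/3, 4/9)
c = (0, 1/2, 3/4)
Ac = (0, 0, 3/8)
Σ b_i: 2/9·1 + 1/3·1 + 4/9·1 = 1 ✓
b·c: 1/3·1/2 + 4/9·3/4 = 1/2 ✓
b·c²: 1/3·1/4 + 4/9·9/16 = 1/3 ✓
b·Ac: 4/9·3/8 = 1/6 ✓; 3 stages ⇒ order 3.

3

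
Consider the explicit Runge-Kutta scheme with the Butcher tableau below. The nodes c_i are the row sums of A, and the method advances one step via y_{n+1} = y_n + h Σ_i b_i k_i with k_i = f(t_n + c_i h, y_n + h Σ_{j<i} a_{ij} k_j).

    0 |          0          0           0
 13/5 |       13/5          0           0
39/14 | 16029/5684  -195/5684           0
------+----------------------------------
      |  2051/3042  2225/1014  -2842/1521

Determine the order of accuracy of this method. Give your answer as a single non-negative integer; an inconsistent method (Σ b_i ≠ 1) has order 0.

b = (2051/3042, 2225/1014, -2842/1521)
c = (0, 13/5, 39/14)
Ac = (0, 0, -507/5684)
Σ b_i: 2051/3042·1 + 2225/1014·1 + (-2842/1521)·1 = 1 ✓
b·c: 2225/1014·13/5 + (-2842/1521)·39/14 = 1/2 ✓
b·c²: 2225/1014·169/25 + (-2842/1521)·1521/196 = 1/3 ✓
b·Ac: (-2842/1521)·(-507/5684) = 1/6 ✓; 3 stages ⇒ order 3.

3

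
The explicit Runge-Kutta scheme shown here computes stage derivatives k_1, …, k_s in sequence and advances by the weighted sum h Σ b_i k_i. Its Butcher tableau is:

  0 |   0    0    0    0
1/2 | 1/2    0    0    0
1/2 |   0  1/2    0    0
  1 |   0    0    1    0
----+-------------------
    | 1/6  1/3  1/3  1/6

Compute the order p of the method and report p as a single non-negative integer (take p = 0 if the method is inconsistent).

4

b = (1/6, 1/3, 1/3, 1/6)
c = (0, 1/2, 1/2, 1)
Ac = (0, 0, 1/4, 1/2)
Σ b_i: 1/6·1 + 1/3·1 + 1/3·1 + 1/6·1 = 1 ✓
b·c: 1/3·1/2 + 1/3·1/2 + 1/6·1 = 1/2 ✓
b·c²: 1/3·1/4 + 1/3·1/4 + 1/6·1 = 1/3 ✓
b·Ac: 1/3·1/4 + 1/6·1/2 = 1/6 ✓
b·c³: 1/3·1/8 + 1/3·1/8 + 1/6·1 = 1/4 ✓
b·(c∘Ac): 1/3·1/8 + 1/6·1/2 = 1/8 ✓
b·Ac²: 1/3·1/8 + 1/6·1/4 = 1/12 ✓
b·A²c: 1/6·1/4 = 1/24 ✓; 4 stages ⇒ order 4.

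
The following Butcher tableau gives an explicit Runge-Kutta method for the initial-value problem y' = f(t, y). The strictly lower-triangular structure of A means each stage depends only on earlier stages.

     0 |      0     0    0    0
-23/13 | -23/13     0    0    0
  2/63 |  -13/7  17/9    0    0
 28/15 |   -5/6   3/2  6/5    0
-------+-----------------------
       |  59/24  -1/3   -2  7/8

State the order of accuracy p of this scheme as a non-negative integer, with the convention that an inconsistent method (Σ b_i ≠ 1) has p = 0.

b = (59/24, -1/3, -2, 7/8)
c = (0, -23/13, 2/63, 28/15)
Ac = (0, 0, -391/117, -7141/2730)
Σ b_i: 59/24·1 + (-1/3)·1 + (-2)·1 + 7/8·1 = 1 ✓
b·c: (-1/3)·(-23/13) + (-2)·2/63 + 7/8·28/15 = 17687/8190 ≠ 1/2 ⇒ order 1.

1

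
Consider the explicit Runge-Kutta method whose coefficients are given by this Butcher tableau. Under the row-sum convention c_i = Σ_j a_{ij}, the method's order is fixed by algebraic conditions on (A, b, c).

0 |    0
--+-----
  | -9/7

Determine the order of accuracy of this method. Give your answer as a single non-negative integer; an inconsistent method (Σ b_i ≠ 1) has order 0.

0

b = (-9/7)
c = (0)
Σ b_i: (-9/7)·1 = -9/7 ≠ 1 ⇒ order 0.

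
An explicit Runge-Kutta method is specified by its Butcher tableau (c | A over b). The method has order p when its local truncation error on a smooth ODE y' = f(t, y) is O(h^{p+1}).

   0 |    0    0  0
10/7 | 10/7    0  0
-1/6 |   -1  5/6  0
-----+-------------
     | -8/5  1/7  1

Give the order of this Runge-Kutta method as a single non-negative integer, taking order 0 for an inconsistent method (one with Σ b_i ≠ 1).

b = (-8/5, 1/7, 1)
c = (0, 10/7, -1/6)
Ac = (0, 0, 25/21)
Σ b_i: (-8/5)·1 + 1/7·1 + 1·1 = -16/35 ≠ 1 ⇒ order 0.

0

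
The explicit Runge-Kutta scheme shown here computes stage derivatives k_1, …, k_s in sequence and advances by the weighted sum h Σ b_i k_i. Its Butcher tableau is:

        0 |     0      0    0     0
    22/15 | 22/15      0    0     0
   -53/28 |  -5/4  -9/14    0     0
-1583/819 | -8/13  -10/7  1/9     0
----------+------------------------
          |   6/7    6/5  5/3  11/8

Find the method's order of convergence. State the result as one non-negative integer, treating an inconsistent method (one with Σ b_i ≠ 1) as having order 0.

0

b = (6/7, 6/5, 5/3, 11/8)
c = (0, 22/15, -53/28, -1583/819)
Ac = (0, 0, -33/35, -83/36)
Σ b_i: 6/7·1 + 6/5·1 + 5/3·1 + 11/8·1 = 4283/840 ≠ 1 ⇒ order 0.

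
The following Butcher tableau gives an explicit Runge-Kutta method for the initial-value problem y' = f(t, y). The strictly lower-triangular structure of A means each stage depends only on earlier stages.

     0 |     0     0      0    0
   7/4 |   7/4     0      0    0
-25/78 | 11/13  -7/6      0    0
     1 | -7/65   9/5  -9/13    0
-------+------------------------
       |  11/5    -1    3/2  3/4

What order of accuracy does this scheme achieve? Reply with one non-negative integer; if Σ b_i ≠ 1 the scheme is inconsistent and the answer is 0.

b = (11/5, -1, 3/2, 3/4)
c = (0, 7/4, -25/78, 1)
Ac = (0, 0, -49/24, 11397/3380)
Σ b_i: 11/5·1 + (-1)·1 + 3/2·1 + 3/4·1 = 69/20 ≠ 1 ⇒ order 0.

0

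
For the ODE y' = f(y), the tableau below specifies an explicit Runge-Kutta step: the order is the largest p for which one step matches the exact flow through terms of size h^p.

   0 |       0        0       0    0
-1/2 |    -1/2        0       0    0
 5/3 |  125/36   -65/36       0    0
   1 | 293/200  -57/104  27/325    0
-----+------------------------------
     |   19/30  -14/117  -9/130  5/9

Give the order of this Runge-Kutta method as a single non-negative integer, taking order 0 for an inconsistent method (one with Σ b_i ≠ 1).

b = (19/30, -14/117, -9/130, 5/9)
c = (0, -1/2, 5/3, 1)
Ac = (0, 0, 65/72, 33/80)
Σ b_i: 19/30·1 + (-14/117)·1 + (-9/130)·1 + 5/9·1 = 1 ✓
b·c: (-14/117)·(-1/2) + (-9/130)·5/3 + 5/9·1 = 1/2 ✓
b·c²: (-14/117)·1/4 + (-9/130)·25/9 + 5/9·1 = 1/3 ✓
b·Ac: (-9/130)·65/72 + 5/9·33/80 = 1/6 ✓
b·c³: (-14/117)·(-1/8) + (-9/130)·125/27 + 5/9·1 = 1/4 ✓
b·(c∘Ac): (-9/130)·325/216 + 5/9·33/80 = 1/8 ✓
b·Ac²: (-9/130)·(-65/144) + 5/9·3/32 = 1/12 ✓
b·A²c: 5/9·3/40 = 1/24 ✓; 4 stages ⇒ order 4.

4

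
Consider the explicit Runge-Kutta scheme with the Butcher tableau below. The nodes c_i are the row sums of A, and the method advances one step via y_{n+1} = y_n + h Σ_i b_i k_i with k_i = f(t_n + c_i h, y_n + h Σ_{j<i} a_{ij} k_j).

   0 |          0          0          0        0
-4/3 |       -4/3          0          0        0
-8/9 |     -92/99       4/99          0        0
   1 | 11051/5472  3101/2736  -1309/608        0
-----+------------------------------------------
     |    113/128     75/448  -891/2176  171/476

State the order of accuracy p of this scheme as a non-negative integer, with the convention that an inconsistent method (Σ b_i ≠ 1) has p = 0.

4

b = (113/128, 75/448, -891/2176, 171/476)
c = (0, -4/3, -8/9, 1)
Ac = (0, 0, -16/297, 413/1026)
Σ b_i: 113/128·1 + 75/448·1 + (-891/2176)·1 + 171/476·1 = 1 ✓
b·c: 75/448·(-4/3) + (-891/2176)·(-8/9) + 171/476·1 = 1/2 ✓
b·c²: 75/448·16/9 + (-891/2176)·64/81 + 171/476·1 = 1/3 ✓
b·Ac: (-891/2176)·(-16/297) + 171/476·413/1026 = 1/6 ✓
b·c³: 75/448·(-64/27) + (-891/2176)·(-512/729) + 171/476·1 = 1/4 ✓
b·(c∘Ac): (-891/2176)·128/2673 + 171/476·413/1026 = 1/8 ✓
b·Ac²: (-891/2176)·64/891 + 171/476·161/513 = 1/12 ✓
b·A²c: 171/476·119/1026 = 1/24 ✓; 4 stages ⇒ order 4.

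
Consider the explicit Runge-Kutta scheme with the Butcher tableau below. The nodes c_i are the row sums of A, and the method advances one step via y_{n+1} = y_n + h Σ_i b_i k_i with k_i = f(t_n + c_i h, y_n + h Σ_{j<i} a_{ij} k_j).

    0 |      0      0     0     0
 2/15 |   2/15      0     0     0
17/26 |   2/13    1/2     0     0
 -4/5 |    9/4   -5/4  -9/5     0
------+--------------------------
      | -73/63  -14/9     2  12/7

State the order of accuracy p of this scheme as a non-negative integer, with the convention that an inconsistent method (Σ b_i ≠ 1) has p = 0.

b = (-73/63, -14/9, 2, 12/7)
c = (0, 2/15, 17/26, -4/5)
Ac = (0, 0, 1/15, -262/195)
Σ b_i: (-73/63)·1 + (-14/9)·1 + 2·1 + 12/7·1 = 1 ✓
b·c: (-14/9)·2/15 + 2·17/26 + 12/7·(-4/5) = -3331/12285 ≠ 1/2 ⇒ order 1.

1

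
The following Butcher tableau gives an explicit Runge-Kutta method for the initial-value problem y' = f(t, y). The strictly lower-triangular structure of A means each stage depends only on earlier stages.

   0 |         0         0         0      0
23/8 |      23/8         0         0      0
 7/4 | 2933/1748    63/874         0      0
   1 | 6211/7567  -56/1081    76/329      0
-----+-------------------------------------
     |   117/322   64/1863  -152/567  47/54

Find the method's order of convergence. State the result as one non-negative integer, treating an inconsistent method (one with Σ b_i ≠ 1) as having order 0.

b = (117/322, 64/1863, -152/567, 47/54)
c = (0, 23/8, 7/4, 1)
Ac = (0, 0, 63/304, 12/47)
Σ b_i: 117/322·1 + 64/1863·1 + (-152/567)·1 + 47/54·1 = 1 ✓
b·c: 64/1863·23/8 + (-152/567)·7/4 + 47/54·1 = 1/2 ✓
b·c²: 64/1863·529/64 + (-152/567)·49/16 + 47/54·1 = 1/3 ✓
b·Ac: (-152/567)·63/304 + 47/54·12/47 = 1/6 ✓
b·c³: 64/1863·12167/512 + (-152/567)·343/64 + 47/54·1 = 1/4 ✓
b·(c∘Ac): (-152/567)·441/1216 + 47/54·12/47 = 1/8 ✓
b·Ac²: (-152/567)·1449/2432 + 47/54·105/376 = 1/12 ✓
b·A²c: 47/54·9/188 = 1/24 ✓; 4 stages ⇒ order 4.

4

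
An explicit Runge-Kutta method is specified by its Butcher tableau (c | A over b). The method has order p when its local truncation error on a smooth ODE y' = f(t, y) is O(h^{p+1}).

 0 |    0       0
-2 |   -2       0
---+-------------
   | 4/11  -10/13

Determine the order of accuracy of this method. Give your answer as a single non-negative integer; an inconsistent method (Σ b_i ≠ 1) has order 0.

0

b = (4/11, -10/13)
c = (0, -2)
Σ b_i: 4/11·1 + (-10/13)·1 = -58/143 ≠ 1 ⇒ order 0.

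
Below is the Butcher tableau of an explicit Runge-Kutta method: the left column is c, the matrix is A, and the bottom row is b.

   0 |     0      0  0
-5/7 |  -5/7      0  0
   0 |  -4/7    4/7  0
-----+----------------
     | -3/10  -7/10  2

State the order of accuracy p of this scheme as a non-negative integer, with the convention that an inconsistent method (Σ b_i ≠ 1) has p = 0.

2

b = (-3/10, -7/10, 2)
c = (0, -5/7, 0)
Ac = (0, 0, -20/49)
Σ b_i: (-3/10)·1 + (-7/10)·1 + 2·1 = 1 ✓
b·c: (-7/10)·(-5/7) = 1/2 ✓
b·c²: (-7/10)·25/49 = -5/14 ≠ 1/3 ⇒ order 2.
b·Ac: 2·(-20/49) = -40/49 ≠ 1/6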